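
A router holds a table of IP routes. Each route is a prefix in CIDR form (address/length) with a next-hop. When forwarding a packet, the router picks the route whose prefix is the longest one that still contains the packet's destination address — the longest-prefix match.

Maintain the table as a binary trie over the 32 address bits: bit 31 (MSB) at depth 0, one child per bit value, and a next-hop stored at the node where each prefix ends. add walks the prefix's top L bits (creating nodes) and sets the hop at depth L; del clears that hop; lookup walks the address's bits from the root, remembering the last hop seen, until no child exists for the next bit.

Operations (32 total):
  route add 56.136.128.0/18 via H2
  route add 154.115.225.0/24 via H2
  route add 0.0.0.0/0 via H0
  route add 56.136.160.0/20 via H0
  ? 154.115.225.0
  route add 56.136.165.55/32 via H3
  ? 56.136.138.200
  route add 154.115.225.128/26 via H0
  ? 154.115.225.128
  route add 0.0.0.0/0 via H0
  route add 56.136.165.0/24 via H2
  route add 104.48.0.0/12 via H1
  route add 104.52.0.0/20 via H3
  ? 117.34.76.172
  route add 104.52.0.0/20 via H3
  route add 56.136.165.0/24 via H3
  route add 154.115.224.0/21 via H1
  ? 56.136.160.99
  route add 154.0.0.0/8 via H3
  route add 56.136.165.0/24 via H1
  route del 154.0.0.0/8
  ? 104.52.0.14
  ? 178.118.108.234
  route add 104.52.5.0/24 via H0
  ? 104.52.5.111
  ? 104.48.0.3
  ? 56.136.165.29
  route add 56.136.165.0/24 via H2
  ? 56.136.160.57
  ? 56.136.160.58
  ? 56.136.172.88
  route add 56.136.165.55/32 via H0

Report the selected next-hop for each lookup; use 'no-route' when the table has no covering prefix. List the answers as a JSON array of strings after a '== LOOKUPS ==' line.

Apply in order:
  + 56.136.128.0/18 (H2) depth=18
  + 154.115.225.0/24 (H2) depth=24
  + 0.0.0.0/0 (H0) depth=0
  + 56.136.160.0/20 (H0) depth=20
  Q 154.115.225.0: descend 100110100111001111100001 ; hops seen [H0,H2] ; pick H2
  + 56.136.165.55/32 (H3) depth=32
  Q 56.136.138.200: descend 001110001000100010 ; hops seen [H0,H2] ; pick H2
  + 154.115.225.128/26 (H0) depth=26
  Q 154.115.225.128: descend 10011010011100111110000110 ; hops seen [H0,H2,H0] ; pick H0
  + 0.0.0.0/0 (H0) depth=0
  + 56.136.165.0/24 (H2) depth=24
  + 104.48.0.0/12 (H1) depth=12
  + 104.52.0.0/20 (H3) depth=20
  Q 117.34.76.172: descend 011 ; hops seen [H0] ; pick H0
  + 104.52.0.0/20 (H3) depth=20
  + 56.136.165.0/24 (H3) depth=24
  + 154.115.224.0/21 (H1) depth=21
  Q 56.136.160.99: descend 001110001000100010100 ; hops seen [H0,H2,H0] ; pick H0
  + 154.0.0.0/8 (H3) depth=8
  + 56.136.165.0/24 (H1) depth=24
  - 154.0.0.0/8 clear@8
  Q 104.52.0.14: descend 01101000001101000000 ; hops seen [H0,H1,H3] ; pick H3
  Q 178.118.108.234: descend 10 ; hops seen [H0] ; pick H0
  + 104.52.5.0/24 (H0) depth=24
  Q 104.52.5.111: descend 011010000011010000000101 ; hops seen [H0,H1,H3,H0] ; pick H0
  Q 104.48.0.3: descend 0110100000110 ; hops seen [H0,H1] ; pick H1
  Q 56.136.165.29: descend 00111000100010001010010100 ; hops seen [H0,H2,H0,H1] ; pick H1
  + 56.136.165.0/24 (H2) depth=24
  Q 56.136.160.57: descend 001110001000100010100 ; hops seen [H0,H2,H0] ; pick H0
  Q 56.136.160.58: descend 001110001000100010100 ; hops seen [H0,H2,H0] ; pick H0
  Q 56.136.172.88: descend 00111000100010001010 ; hops seen [H0,H2,H0] ; pick H0
  + 56.136.165.55/32 (H0) depth=32

== LOOKUPS ==
["H2","H2","H0","H0","H0","H3","H0","H0","H1","H1","H0","H0","H0"]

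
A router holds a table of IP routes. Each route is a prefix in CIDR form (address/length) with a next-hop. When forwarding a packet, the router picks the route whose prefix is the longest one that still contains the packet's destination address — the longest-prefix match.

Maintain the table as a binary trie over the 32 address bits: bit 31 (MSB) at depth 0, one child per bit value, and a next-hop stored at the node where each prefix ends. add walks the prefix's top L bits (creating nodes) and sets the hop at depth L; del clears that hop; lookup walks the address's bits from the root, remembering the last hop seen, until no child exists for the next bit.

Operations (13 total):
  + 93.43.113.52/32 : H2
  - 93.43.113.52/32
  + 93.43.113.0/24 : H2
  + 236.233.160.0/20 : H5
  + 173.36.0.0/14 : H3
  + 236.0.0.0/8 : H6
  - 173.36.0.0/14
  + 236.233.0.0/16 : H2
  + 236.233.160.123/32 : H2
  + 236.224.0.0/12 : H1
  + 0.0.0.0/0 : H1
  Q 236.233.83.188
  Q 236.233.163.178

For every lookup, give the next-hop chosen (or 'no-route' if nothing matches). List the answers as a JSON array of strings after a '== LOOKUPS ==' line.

Trace:
  + 93.43.113.52/32 (H2) depth=32
  del 93.43.113.52/32 (clear depth 32)
  + 93.43.113.0/24 (H2) depth=24
  + 236.233.160.0/20 (H5) depth=20
  + 173.36.0.0/14 (H3) depth=14
  + 236.0.0.0/8 (H6) depth=8
  del 173.36.0.0/14 (clear depth 14)
  + 236.233.0.0/16 (H2) depth=16
  + 236.233.160.123/32 (H2) depth=32
  + 236.224.0.0/12 (H1) depth=12
  + 0.0.0.0/0 (H1) depth=0
  ? 236.233.83.188  path d0:H1→d1:-→d2:-→d3:-→d4:-→d5:-→d6:-→d7:-→d8:H6→d9:-→d10:-→d11:-→d12:H1→d13:-→d14:-→d15:-→d16:H2  best=H2
  ? 236.233.163.178  path d0:H1→d1:-→d2:-→d3:-→d4:-→d5:-→d6:-→d7:-→d8:H6→d9:-→d10:-→d11:-→d12:H1→d13:-→d14:-→d15:-→d16:H2→d17:-→d18:-→d19:-→d20:H5→d21:-→d22:-  best=H5

== LOOKUPS ==
["H2","H5"]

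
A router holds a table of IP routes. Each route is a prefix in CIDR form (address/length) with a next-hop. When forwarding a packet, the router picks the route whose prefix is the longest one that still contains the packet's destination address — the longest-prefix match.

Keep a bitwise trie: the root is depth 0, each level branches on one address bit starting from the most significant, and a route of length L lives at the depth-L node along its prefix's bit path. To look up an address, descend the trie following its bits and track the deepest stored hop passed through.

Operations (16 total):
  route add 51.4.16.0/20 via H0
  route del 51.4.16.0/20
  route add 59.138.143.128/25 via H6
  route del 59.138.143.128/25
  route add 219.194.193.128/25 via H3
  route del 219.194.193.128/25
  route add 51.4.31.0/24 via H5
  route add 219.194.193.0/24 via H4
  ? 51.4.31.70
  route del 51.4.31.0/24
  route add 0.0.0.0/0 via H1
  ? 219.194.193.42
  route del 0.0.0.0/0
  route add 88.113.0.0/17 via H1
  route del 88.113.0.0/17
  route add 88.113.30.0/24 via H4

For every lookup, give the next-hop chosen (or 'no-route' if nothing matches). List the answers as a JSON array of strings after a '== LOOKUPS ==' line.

Apply in order:
  add 51.4.16.0/20 -> H0 at depth 20
  - 51.4.16.0/20 clear@20
  add 59.138.143.128/25 -> H6 at depth 25
  - 59.138.143.128/25 clear@25
  add 219.194.193.128/25 -> H3 at depth 25
  - 219.194.193.128/25 clear@25
  add 51.4.31.0/24 -> H5 at depth 24
  add 219.194.193.0/24 -> H4 at depth 24
  lookup 51.4.31.70: bits 001100110000010000011111 walk d0:-→d1:-→d2:-→d3:-→d4:-→d5:-→d6:-→d7:-→d8:-→d9:-→d10:-→d11:-→d12:-→d13:-→d14:-→d15:-→d16:-→d17:-→d18:-→d19:-→d20:-→d21:-→d22:-→d23:-→d24:H5 -> H5
  - 51.4.31.0/24 clear@24
  add 0.0.0.0/0 -> H1 at depth 0
  lookup 219.194.193.42: bits 110110111100001011000001 walk d0:H1→d1:-→d2:-→d3:-→d4:-→d5:-→d6:-→d7:-→d8:-→d9:-→d10:-→d11:-→d12:-→d13:-→d14:-→d15:-→d16:-→d17:-→d18:-→d19:-→d20:-→d21:-→d22:-→d23:-→d24:H4 -> H4
  - 0.0.0.0/0 clear@0
  add 88.113.0.0/17 -> H1 at depth 17
  - 88.113.0.0/17 clear@17
  add 88.113.30.0/24 -> H4 at depth 24

== LOOKUPS ==
["H5","H4"]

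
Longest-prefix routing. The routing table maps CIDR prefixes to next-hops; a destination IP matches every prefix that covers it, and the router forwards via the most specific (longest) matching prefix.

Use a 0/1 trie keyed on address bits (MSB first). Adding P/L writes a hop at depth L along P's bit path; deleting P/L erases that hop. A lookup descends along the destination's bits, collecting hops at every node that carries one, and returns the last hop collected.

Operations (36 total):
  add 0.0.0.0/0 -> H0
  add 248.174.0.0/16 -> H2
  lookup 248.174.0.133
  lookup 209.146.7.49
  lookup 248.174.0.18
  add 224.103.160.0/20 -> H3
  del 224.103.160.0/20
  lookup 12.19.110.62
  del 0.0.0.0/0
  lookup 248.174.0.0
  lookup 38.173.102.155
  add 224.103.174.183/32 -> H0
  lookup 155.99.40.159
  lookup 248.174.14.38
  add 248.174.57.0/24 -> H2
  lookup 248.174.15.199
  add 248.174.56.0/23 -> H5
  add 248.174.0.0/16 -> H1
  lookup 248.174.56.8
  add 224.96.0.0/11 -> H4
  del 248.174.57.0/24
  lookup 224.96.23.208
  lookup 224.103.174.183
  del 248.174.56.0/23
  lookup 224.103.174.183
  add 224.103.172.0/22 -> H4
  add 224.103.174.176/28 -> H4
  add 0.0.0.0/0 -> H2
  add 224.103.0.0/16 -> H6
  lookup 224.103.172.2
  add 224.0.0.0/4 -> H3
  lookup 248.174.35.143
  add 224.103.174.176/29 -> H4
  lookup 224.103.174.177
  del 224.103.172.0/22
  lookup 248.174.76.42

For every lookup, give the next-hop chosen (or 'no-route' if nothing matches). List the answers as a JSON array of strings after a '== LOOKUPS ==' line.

Apply in order:
  + 0.0.0.0/0 (H0) depth=0
  + 248.174.0.0/16 (H2) depth=16
  lookup 248.174.0.133: bits 1111100010101110 walk d0:H0→d1:-→d2:-→d3:-→d4:-→d5:-→d6:-→d7:-→d8:-→d9:-→d10:-→d11:-→d12:-→d13:-→d14:-→d15:-→d16:H2 -> H2
  lookup 209.146.7.49: bits 11 walk d0:H0→d1:-→d2:- -> H0
  lookup 248.174.0.18: bits 1111100010101110 walk d0:H0→d1:-→d2:-→d3:-→d4:-→d5:-→d6:-→d7:-→d8:-→d9:-→d10:-→d11:-→d12:-→d13:-→d14:-→d15:-→d16:H2 -> H2
  + 224.103.160.0/20 (H3) depth=20
  del 224.103.160.0/20 (clear depth 20)
  lookup 12.19.110.62: bits ε walk d0:H0 -> H0
  del 0.0.0.0/0 (clear depth 0)
  lookup 248.174.0.0: bits 1111100010101110 walk d0:-→d1:-→d2:-→d3:-→d4:-→d5:-→d6:-→d7:-→d8:-→d9:-→d10:-→d11:-→d12:-→d13:-→d14:-→d15:-→d16:H2 -> H2
  lookup 38.173.102.155: bits ε walk d0:- -> no-route
  + 224.103.174.183/32 (H0) depth=32
  lookup 155.99.40.159: bits 1 walk d0:-→d1:- -> no-route
  lookup 248.174.14.38: bits 1111100010101110 walk d0:-→d1:-→d2:-→d3:-→d4:-→d5:-→d6:-→d7:-→d8:-→d9:-→d10:-→d11:-→d12:-→d13:-→d14:-→d15:-→d16:H2 -> H2
  + 248.174.57.0/24 (H2) depth=24
  lookup 248.174.15.199: bits 111110001010111000 walk d0:-→d1:-→d2:-→d3:-→d4:-→d5:-→d6:-→d7:-→d8:-→d9:-→d10:-→d11:-→d12:-→d13:-→d14:-→d15:-→d16:H2→d17:-→d18:- -> H2
  + 248.174.56.0/23 (H5) depth=23
  + 248.174.0.0/16 (H1) depth=16
  lookup 248.174.56.8: bits 11111000101011100011100 walk d0:-→d1:-→d2:-→d3:-→d4:-→d5:-→d6:-→d7:-→d8:-→d9:-→d10:-→d11:-→d12:-→d13:-→d14:-→d15:-→d16:H1→d17:-→d18:-→d19:-→d20:-→d21:-→d22:-→d23:H5 -> H5
  + 224.96.0.0/11 (H4) depth=11
  del 248.174.57.0/24 (clear depth 24)
  lookup 224.96.23.208: bits 1110000001100 walk d0:-→d1:-→d2:-→d3:-→d4:-→d5:-→d6:-→d7:-→d8:-→d9:-→d10:-→d11:H4→d12:-→d13:- -> H4
  lookup 224.103.174.183: bits 11100000011001111010111010110111 walk d0:-→d1:-→d2:-→d3:-→d4:-→d5:-→d6:-→d7:-→d8:-→d9:-→d10:-→d11:H4→d12:-→d13:-→d14:-→d15:-→d16:-→d17:-→d18:-→d19:-→d20:-→d21:-→d22:-→d23:-→d24:-→d25:-→d26:-→d27:-→d28:-→d29:-→d30:-→d31:-→d32:H0 -> H0
  del 248.174.56.0/23 (clear depth 23)
  lookup 224.103.174.183: bits 11100000011001111010111010110111 walk d0:-→d1:-→d2:-→d3:-→d4:-→d5:-→d6:-→d7:-→d8:-→d9:-→d10:-→d11:H4→d12:-→d13:-→d14:-→d15:-→d16:-→d17:-→d18:-→d19:-→d20:-→d21:-→d22:-→d23:-→d24:-→d25:-→d26:-→d27:-→d28:-→d29:-→d30:-→d31:-→d32:H0 -> H0
  + 224.103.172.0/22 (H4) depth=22
  + 224.103.174.176/28 (H4) depth=28
  + 0.0.0.0/0 (H2) depth=0
  + 224.103.0.0/16 (H6) depth=16
  lookup 224.103.172.2: bits 1110000001100111101011 walk d0:H2→d1:-→d2:-→d3:-→d4:-→d5:-→d6:-→d7:-→d8:-→d9:-→d10:-→d11:H4→d12:-→d13:-→d14:-→d15:-→d16:H6→d17:-→d18:-→d19:-→d20:-→d21:-→d22:H4 -> H4
  + 224.0.0.0/4 (H3) depth=4
  lookup 248.174.35.143: bits 1111100010101110001 walk d0:H2→d1:-→d2:-→d3:-→d4:-→d5:-→d6:-→d7:-→d8:-→d9:-→d10:-→d11:-→d12:-→d13:-→d14:-→d15:-→d16:H1→d17:-→d18:-→d19:- -> H1
  + 224.103.174.176/29 (H4) depth=29
  lookup 224.103.174.177: bits 11100000011001111010111010110 walk d0:H2→d1:-→d2:-→d3:-→d4:H3→d5:-→d6:-→d7:-→d8:-→d9:-→d10:-→d11:H4→d12:-→d13:-→d14:-→d15:-→d16:H6→d17:-→d18:-→d19:-→d20:-→d21:-→d22:H4→d23:-→d24:-→d25:-→d26:-→d27:-→d28:H4→d29:H4 -> H4
  del 224.103.172.0/22 (clear depth 22)
  lookup 248.174.76.42: bits 11111000101011100 walk d0:H2→d1:-→d2:-→d3:-→d4:-→d5:-→d6:-→d7:-→d8:-→d9:-→d10:-→d11:-→d12:-→d13:-→d14:-→d15:-→d16:H1→d17:- -> H1

== LOOKUPS ==
["H2","H0","H2","H0","H2","no-route","no-route","H2","H2","H5","H4","H0","H0","H4","H1","H4","H1"]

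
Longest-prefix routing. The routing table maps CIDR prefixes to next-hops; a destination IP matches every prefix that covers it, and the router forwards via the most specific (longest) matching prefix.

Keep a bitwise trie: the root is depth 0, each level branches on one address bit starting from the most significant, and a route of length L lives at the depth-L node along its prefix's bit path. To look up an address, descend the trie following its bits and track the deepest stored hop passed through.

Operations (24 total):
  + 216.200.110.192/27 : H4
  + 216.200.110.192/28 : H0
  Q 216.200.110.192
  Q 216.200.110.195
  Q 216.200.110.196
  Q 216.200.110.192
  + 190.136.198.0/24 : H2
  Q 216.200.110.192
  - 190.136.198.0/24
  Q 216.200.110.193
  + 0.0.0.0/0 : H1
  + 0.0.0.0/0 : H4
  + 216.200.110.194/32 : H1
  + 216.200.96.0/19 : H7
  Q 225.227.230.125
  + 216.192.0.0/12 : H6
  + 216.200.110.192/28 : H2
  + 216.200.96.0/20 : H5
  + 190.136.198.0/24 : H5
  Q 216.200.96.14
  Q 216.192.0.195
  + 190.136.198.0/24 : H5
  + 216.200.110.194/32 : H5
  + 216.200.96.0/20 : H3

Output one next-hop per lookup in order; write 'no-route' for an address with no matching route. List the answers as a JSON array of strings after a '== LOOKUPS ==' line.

Apply in order:
  add 216.200.110.192/27 -> H4 at depth 27
  add 216.200.110.192/28 -> H0 at depth 28
  ? 216.200.110.192  path d0:-→d1:-→d2:-→d3:-→d4:-→d5:-→d6:-→d7:-→d8:-→d9:-→d10:-→d11:-→d12:-→d13:-→d14:-→d15:-→d16:-→d17:-→d18:-→d19:-→d20:-→d21:-→d22:-→d23:-→d24:-→d25:-→d26:-→d27:H4→d28:H0  best=H0
  ? 216.200.110.195  path d0:-→d1:-→d2:-→d3:-→d4:-→d5:-→d6:-→d7:-→d8:-→d9:-→d10:-→d11:-→d12:-→d13:-→d14:-→d15:-→d16:-→d17:-→d18:-→d19:-→d20:-→d21:-→d22:-→d23:-→d24:-→d25:-→d26:-→d27:H4→d28:H0  best=H0
  ? 216.200.110.196  path d0:-→d1:-→d2:-→d3:-→d4:-→d5:-→d6:-→d7:-→d8:-→d9:-→d10:-→d11:-→d12:-→d13:-→d14:-→d15:-→d16:-→d17:-→d18:-→d19:-→d20:-→d21:-→d22:-→d23:-→d24:-→d25:-→d26:-→d27:H4→d28:H0  best=H0
  ? 216.200.110.192  path d0:-→d1:-→d2:-→d3:-→d4:-→d5:-→d6:-→d7:-→d8:-→d9:-→d10:-→d11:-→d12:-→d13:-→d14:-→d15:-→d16:-→d17:-→d18:-→d19:-→d20:-→d21:-→d22:-→d23:-→d24:-→d25:-→d26:-→d27:H4→d28:H0  best=H0
  add 190.136.198.0/24 -> H2 at depth 24
  ? 216.200.110.192  path d0:-→d1:-→d2:-→d3:-→d4:-→d5:-→d6:-→d7:-→d8:-→d9:-→d10:-→d11:-→d12:-→d13:-→d14:-→d15:-→d16:-→d17:-→d18:-→d19:-→d20:-→d21:-→d22:-→d23:-→d24:-→d25:-→d26:-→d27:H4→d28:H0  best=H0
  - 190.136.198.0/24 clear@24
  ? 216.200.110.193  path d0:-→d1:-→d2:-→d3:-→d4:-→d5:-→d6:-→d7:-→d8:-→d9:-→d10:-→d11:-→d12:-→d13:-→d14:-→d15:-→d16:-→d17:-→d18:-→d19:-→d20:-→d21:-→d22:-→d23:-→d24:-→d25:-→d26:-→d27:H4→d28:H0  best=H0
  add 0.0.0.0/0 -> H1 at depth 0
  add 0.0.0.0/0 -> H4 at depth 0
  add 216.200.110.194/32 -> H1 at depth 32
  add 216.200.96.0/19 -> H7 at depth 19
  ? 225.227.230.125  path d0:H4→d1:-→d2:-  best=H4
  add 216.192.0.0/12 -> H6 at depth 12
  add 216.200.110.192/28 -> H2 at depth 28
  add 216.200.96.0/20 -> H5 at depth 20
  add 190.136.198.0/24 -> H5 at depth 24
  ? 216.200.96.14  path d0:H4→d1:-→d2:-→d3:-→d4:-→d5:-→d6:-→d7:-→d8:-→d9:-→d10:-→d11:-→d12:H6→d13:-→d14:-→d15:-→d16:-→d17:-→d18:-→d19:H7→d20:H5  best=H5
  ? 216.192.0.195  path d0:H4→d1:-→d2:-→d3:-→d4:-→d5:-→d6:-→d7:-→d8:-→d9:-→d10:-→d11:-→d12:H6  best=H6
  add 190.136.198.0/24 -> H5 at depth 24
  add 216.200.110.194/32 -> H5 at depth 32
  add 216.200.96.0/20 -> H3 at depth 20

== LOOKUPS ==
["H0","H0","H0","H0","H0","H0","H4","H5","H6"]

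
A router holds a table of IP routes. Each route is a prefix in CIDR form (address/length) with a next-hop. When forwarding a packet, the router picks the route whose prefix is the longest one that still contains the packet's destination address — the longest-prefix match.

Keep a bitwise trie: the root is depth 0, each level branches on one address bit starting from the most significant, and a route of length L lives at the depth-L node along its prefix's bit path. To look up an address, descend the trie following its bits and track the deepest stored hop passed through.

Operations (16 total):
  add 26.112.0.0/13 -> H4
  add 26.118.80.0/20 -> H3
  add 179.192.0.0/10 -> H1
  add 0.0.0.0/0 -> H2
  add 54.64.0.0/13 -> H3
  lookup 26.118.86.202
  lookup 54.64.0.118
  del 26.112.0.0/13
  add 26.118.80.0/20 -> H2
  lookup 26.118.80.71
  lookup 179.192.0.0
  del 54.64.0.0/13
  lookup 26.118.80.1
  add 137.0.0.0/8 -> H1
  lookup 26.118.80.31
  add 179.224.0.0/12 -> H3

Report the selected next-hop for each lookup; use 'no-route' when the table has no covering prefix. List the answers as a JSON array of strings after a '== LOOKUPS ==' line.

Process each operation:
  add 26.112.0.0/13 -> H4 at depth 13
  add 26.118.80.0/20 -> H3 at depth 20
  add 179.192.0.0/10 -> H1 at depth 10
  add 0.0.0.0/0 -> H2 at depth 0
  add 54.64.0.0/13 -> H3 at depth 13
  lookup 26.118.86.202: bits 00011010011101100101 walk d0:H2→d1:-→d2:-→d3:-→d4:-→d5:-→d6:-→d7:-→d8:-→d9:-→d10:-→d11:-→d12:-→d13:H4→d14:-→d15:-→d16:-→d17:-→d18:-→d19:-→d20:H3 -> H3
  lookup 54.64.0.118: bits 0011011001000 walk d0:H2→d1:-→d2:-→d3:-→d4:-→d5:-→d6:-→d7:-→d8:-→d9:-→d10:-→d11:-→d12:-→d13:H3 -> H3
  del 26.112.0.0/13 (clear depth 13)
  add 26.118.80.0/20 -> H2 at depth 20
  lookup 26.118.80.71: bits 00011010011101100101 walk d0:H2→d1:-→d2:-→d3:-→d4:-→d5:-→d6:-→d7:-→d8:-→d9:-→d10:-→d11:-→d12:-→d13:-→d14:-→d15:-→d16:-→d17:-→d18:-→d19:-→d20:H2 -> H2
  lookup 179.192.0.0: bits 1011001111 walk d0:H2→d1:-→d2:-→d3:-→d4:-→d5:-→d6:-→d7:-→d8:-→d9:-→d10:H1 -> H1
  del 54.64.0.0/13 (clear depth 13)
  lookup 26.118.80.1: bits 00011010011101100101 walk d0:H2→d1:-→d2:-→d3:-→d4:-→d5:-→d6:-→d7:-→d8:-→d9:-→d10:-→d11:-→d12:-→d13:-→d14:-→d15:-→d16:-→d17:-→d18:-→d19:-→d20:H2 -> H2
  add 137.0.0.0/8 -> H1 at depth 8
  lookup 26.118.80.31: bits 00011010011101100101 walk d0:H2→d1:-→d2:-→d3:-→d4:-→d5:-→d6:-→d7:-→d8:-→d9:-→d10:-→d11:-→d12:-→d13:-→d14:-→d15:-→d16:-→d17:-→d18:-→d19:-→d20:H2 -> H2
  add 179.224.0.0/12 -> H3 at depth 12

== LOOKUPS ==
["H3","H3","H2","H1","H2","H2"]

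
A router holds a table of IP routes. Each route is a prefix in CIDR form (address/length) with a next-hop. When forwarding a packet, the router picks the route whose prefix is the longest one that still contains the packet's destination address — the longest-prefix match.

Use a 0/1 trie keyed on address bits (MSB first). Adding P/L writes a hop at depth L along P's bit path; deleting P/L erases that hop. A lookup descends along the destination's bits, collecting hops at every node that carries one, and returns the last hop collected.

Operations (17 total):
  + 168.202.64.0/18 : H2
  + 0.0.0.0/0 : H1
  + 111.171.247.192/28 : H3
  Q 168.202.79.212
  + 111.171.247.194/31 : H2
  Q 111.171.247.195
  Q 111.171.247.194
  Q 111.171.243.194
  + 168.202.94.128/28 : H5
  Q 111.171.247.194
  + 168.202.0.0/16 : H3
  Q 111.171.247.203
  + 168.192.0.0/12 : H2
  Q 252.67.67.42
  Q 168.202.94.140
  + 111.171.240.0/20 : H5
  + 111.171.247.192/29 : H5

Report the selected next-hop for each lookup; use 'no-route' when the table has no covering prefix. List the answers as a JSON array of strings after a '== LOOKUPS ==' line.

Apply in order:
  + 168.202.64.0/18 (H2) depth=18
  + 0.0.0.0/0 (H1) depth=0
  + 111.171.247.192/28 (H3) depth=28
  ? 168.202.79.212  path d0:H1→d1:-→d2:-→d3:-→d4:-→d5:-→d6:-→d7:-→d8:-→d9:-→d10:-→d11:-→d12:-→d13:-→d14:-→d15:-→d16:-→d17:-→d18:H2  best=H2
  + 111.171.247.194/31 (H2) depth=31
  ? 111.171.247.195  path d0:H1→d1:-→d2:-→d3:-→d4:-→d5:-→d6:-→d7:-→d8:-→d9:-→d10:-→d11:-→d12:-→d13:-→d14:-→d15:-→d16:-→d17:-→d18:-→d19:-→d20:-→d21:-→d22:-→d23:-→d24:-→d25:-→d26:-→d27:-→d28:H3→d29:-→d30:-→d31:H2  best=H2
  ? 111.171.247.194  path d0:H1→d1:-→d2:-→d3:-→d4:-→d5:-→d6:-→d7:-→d8:-→d9:-→d10:-→d11:-→d12:-→d13:-→d14:-→d15:-→d16:-→d17:-→d18:-→d19:-→d20:-→d21:-→d22:-→d23:-→d24:-→d25:-→d26:-→d27:-→d28:H3→d29:-→d30:-→d31:H2  best=H2
  ? 111.171.243.194  path d0:H1→d1:-→d2:-→d3:-→d4:-→d5:-→d6:-→d7:-→d8:-→d9:-→d10:-→d11:-→d12:-→d13:-→d14:-→d15:-→d16:-→d17:-→d18:-→d19:-→d20:-→d21:-  best=H1
  + 168.202.94.128/28 (H5) depth=28
  ? 111.171.247.194  path d0:H1→d1:-→d2:-→d3:-→d4:-→d5:-→d6:-→d7:-→d8:-→d9:-→d10:-→d11:-→d12:-→d13:-→d14:-→d15:-→d16:-→d17:-→d18:-→d19:-→d20:-→d21:-→d22:-→d23:-→d24:-→d25:-→d26:-→d27:-→d28:H3→d29:-→d30:-→d31:H2  best=H2
  + 168.202.0.0/16 (H3) depth=16
  ? 111.171.247.203  path d0:H1→d1:-→d2:-→d3:-→d4:-→d5:-→d6:-→d7:-→d8:-→d9:-→d10:-→d11:-→d12:-→d13:-→d14:-→d15:-→d16:-→d17:-→d18:-→d19:-→d20:-→d21:-→d22:-→d23:-→d24:-→d25:-→d26:-→d27:-→d28:H3  best=H3
  + 168.192.0.0/12 (H2) depth=12
  ? 252.67.67.42  path d0:H1→d1:-  best=H1
  ? 168.202.94.140  path d0:H1→d1:-→d2:-→d3:-→d4:-→d5:-→d6:-→d7:-→d8:-→d9:-→d10:-→d11:-→d12:H2→d13:-→d14:-→d15:-→d16:H3→d17:-→d18:H2→d19:-→d20:-→d21:-→d22:-→d23:-→d24:-→d25:-→d26:-→d27:-→d28:H5  best=H5
  + 111.171.240.0/20 (H5) depth=20
  + 111.171.247.192/29 (H5) depth=29

== LOOKUPS ==
["H2","H2","H2","H1","H2","H3","H1","H5"]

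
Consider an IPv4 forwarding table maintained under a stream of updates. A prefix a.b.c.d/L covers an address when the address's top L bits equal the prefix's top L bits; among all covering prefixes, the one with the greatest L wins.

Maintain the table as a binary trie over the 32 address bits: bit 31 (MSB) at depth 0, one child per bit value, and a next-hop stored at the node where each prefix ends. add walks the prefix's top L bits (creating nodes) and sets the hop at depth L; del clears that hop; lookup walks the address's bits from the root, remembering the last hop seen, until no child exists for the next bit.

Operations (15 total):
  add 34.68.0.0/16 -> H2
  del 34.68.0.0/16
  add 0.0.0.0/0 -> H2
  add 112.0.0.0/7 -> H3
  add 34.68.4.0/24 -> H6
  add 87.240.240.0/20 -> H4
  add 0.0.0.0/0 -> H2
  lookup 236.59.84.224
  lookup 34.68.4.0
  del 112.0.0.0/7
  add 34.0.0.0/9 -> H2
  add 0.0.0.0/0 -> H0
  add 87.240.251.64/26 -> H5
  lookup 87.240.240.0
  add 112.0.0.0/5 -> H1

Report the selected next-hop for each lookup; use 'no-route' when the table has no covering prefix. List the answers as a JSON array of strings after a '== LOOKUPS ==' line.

Process each operation:
  + 34.68.0.0/16 (H2) depth=16
  - 34.68.0.0/16 clear@16
  + 0.0.0.0/0 (H2) depth=0
  + 112.0.0.0/7 (H3) depth=7
  + 34.68.4.0/24 (H6) depth=24
  + 87.240.240.0/20 (H4) depth=20
  + 0.0.0.0/0 (H2) depth=0
  lookup 236.59.84.224: bits ε walk d0:H2 -> H2
  lookup 34.68.4.0: bits 001000100100010000000100 walk d0:H2→d1:-→d2:-→d3:-→d4:-→d5:-→d6:-→d7:-→d8:-→d9:-→d10:-→d11:-→d12:-→d13:-→d14:-→d15:-→d16:-→d17:-→d18:-→d19:-→d20:-→d21:-→d22:-→d23:-→d24:H6 -> H6
  - 112.0.0.0/7 clear@7
  + 34.0.0.0/9 (H2) depth=9
  + 0.0.0.0/0 (H0) depth=0
  + 87.240.251.64/26 (H5) depth=26
  lookup 87.240.240.0: bits 01010111111100001111 walk d0:H0→d1:-→d2:-→d3:-→d4:-→d5:-→d6:-→d7:-→d8:-→d9:-→d10:-→d11:-→d12:-→d13:-→d14:-→d15:-→d16:-→d17:-→d18:-→d19:-→d20:H4 -> H4
  + 112.0.0.0/5 (H1) depth=5

== LOOKUPS ==
["H2","H6","H4"]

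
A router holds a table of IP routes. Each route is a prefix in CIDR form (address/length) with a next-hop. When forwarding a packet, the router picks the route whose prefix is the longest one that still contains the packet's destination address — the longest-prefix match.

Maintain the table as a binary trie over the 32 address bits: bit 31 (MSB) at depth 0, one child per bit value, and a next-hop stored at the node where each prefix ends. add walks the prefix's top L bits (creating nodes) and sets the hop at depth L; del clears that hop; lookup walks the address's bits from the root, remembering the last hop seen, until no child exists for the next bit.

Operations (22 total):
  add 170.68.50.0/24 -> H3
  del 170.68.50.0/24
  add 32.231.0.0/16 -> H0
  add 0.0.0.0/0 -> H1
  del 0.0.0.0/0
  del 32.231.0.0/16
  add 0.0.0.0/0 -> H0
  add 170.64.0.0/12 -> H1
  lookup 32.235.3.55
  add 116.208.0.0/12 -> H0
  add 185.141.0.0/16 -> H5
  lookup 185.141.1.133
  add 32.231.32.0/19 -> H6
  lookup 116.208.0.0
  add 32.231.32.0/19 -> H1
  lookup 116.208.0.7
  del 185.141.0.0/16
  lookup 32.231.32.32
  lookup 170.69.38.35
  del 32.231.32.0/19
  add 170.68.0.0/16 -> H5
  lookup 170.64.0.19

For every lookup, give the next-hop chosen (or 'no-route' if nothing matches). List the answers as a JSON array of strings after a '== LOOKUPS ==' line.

Process each operation:
  + 170.68.50.0/24 (H3) depth=24
  del 170.68.50.0/24 (clear depth 24)
  + 32.231.0.0/16 (H0) depth=16
  + 0.0.0.0/0 (H1) depth=0
  del 0.0.0.0/0 (clear depth 0)
  del 32.231.0.0/16 (clear depth 16)
  + 0.0.0.0/0 (H0) depth=0
  + 170.64.0.0/12 (H1) depth=12
  lookup 32.235.3.55: bits 001000001110 walk d0:H0→d1:-→d2:-→d3:-→d4:-→d5:-→d6:-→d7:-→d8:-→d9:-→d10:-→d11:-→d12:- -> H0
  + 116.208.0.0/12 (H0) depth=12
  + 185.141.0.0/16 (H5) depth=16
  lookup 185.141.1.133: bits 1011100110001101 walk d0:H0→d1:-→d2:-→d3:-→d4:-→d5:-→d6:-→d7:-→d8:-→d9:-→d10:-→d11:-→d12:-→d13:-→d14:-→d15:-→d16:H5 -> H5
  + 32.231.32.0/19 (H6) depth=19
  lookup 116.208.0.0: bits 011101001101 walk d0:H0→d1:-→d2:-→d3:-→d4:-→d5:-→d6:-→d7:-→d8:-→d9:-→d10:-→d11:-→d12:H0 -> H0
  + 32.231.32.0/19 (H1) depth=19
  lookup 116.208.0.7: bits 011101001101 walk d0:H0→d1:-→d2:-→d3:-→d4:-→d5:-→d6:-→d7:-→d8:-→d9:-→d10:-→d11:-→d12:H0 -> H0
  del 185.141.0.0/16 (clear depth 16)
  lookup 32.231.32.32: bits 0010000011100111001 walk d0:H0→d1:-→d2:-→d3:-→d4:-→d5:-→d6:-→d7:-→d8:-→d9:-→d10:-→d11:-→d12:-→d13:-→d14:-→d15:-→d16:-→d17:-→d18:-→d19:H1 -> H1
  lookup 170.69.38.35: bits 101010100100010 walk d0:H0→d1:-→d2:-→d3:-→d4:-→d5:-→d6:-→d7:-→d8:-→d9:-→d10:-→d11:-→d12:H1→d13:-→d14:-→d15:- -> H1
  del 32.231.32.0/19 (clear depth 19)
  + 170.68.0.0/16 (H5) depth=16
  lookup 170.64.0.19: bits 1010101001000 walk d0:H0→d1:-→d2:-→d3:-→d4:-→d5:-→d6:-→d7:-→d8:-→d9:-→d10:-→d11:-→d12:H1→d13:- -> H1

== LOOKUPS ==
["H0","H5","H0","H0","H1","H1","H1"]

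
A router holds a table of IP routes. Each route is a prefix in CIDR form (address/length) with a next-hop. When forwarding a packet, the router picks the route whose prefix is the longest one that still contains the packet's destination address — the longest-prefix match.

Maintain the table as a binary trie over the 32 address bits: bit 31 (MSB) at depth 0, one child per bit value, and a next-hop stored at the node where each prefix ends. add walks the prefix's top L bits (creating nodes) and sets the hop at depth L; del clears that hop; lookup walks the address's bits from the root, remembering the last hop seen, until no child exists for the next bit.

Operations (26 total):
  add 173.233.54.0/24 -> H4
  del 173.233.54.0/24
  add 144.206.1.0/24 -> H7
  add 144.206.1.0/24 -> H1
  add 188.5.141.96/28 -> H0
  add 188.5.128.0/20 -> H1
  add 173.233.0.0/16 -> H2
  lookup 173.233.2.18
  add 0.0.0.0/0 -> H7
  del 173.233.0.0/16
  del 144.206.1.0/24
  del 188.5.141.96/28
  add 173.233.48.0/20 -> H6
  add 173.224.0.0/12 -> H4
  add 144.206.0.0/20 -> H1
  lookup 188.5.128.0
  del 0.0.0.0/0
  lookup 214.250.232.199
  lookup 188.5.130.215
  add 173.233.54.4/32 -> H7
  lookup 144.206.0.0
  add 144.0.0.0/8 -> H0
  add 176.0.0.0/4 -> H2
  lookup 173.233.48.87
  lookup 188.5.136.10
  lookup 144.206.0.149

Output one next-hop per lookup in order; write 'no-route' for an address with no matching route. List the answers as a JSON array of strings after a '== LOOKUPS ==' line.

Trace:
  add 173.233.54.0/24 -> H4 at depth 24
  - 173.233.54.0/24 clear@24
  add 144.206.1.0/24 -> H7 at depth 24
  add 144.206.1.0/24 -> H1 at depth 24
  add 188.5.141.96/28 -> H0 at depth 28
  add 188.5.128.0/20 -> H1 at depth 20
  add 173.233.0.0/16 -> H2 at depth 16
  Q 173.233.2.18: descend 101011011110100100 ; hops seen [H2] ; pick H2
  add 0.0.0.0/0 -> H7 at depth 0
  - 173.233.0.0/16 clear@16
  - 144.206.1.0/24 clear@24
  - 188.5.141.96/28 clear@28
  add 173.233.48.0/20 -> H6 at depth 20
  add 173.224.0.0/12 -> H4 at depth 12
  add 144.206.0.0/20 -> H1 at depth 20
  Q 188.5.128.0: descend 10111100000001011000 ; hops seen [H7,H1] ; pick H1
  - 0.0.0.0/0 clear@0
  Q 214.250.232.199: descend 1 ; hops seen [∅] ; pick no-route
  Q 188.5.130.215: descend 10111100000001011000 ; hops seen [H1] ; pick H1
  add 173.233.54.4/32 -> H7 at depth 32
  Q 144.206.0.0: descend 10010000110011100000000 ; hops seen [H1] ; pick H1
  add 144.0.0.0/8 -> H0 at depth 8
  add 176.0.0.0/4 -> H2 at depth 4
  Q 173.233.48.87: descend 101011011110100100110 ; hops seen [H4,H6] ; pick H6
  Q 188.5.136.10: descend 101111000000010110001 ; hops seen [H2,H1] ; pick H1
  Q 144.206.0.149: descend 10010000110011100000000 ; hops seen [H0,H1] ; pick H1

== LOOKUPS ==
["H2","H1","no-route","H1","H1","H6","H1","H1"]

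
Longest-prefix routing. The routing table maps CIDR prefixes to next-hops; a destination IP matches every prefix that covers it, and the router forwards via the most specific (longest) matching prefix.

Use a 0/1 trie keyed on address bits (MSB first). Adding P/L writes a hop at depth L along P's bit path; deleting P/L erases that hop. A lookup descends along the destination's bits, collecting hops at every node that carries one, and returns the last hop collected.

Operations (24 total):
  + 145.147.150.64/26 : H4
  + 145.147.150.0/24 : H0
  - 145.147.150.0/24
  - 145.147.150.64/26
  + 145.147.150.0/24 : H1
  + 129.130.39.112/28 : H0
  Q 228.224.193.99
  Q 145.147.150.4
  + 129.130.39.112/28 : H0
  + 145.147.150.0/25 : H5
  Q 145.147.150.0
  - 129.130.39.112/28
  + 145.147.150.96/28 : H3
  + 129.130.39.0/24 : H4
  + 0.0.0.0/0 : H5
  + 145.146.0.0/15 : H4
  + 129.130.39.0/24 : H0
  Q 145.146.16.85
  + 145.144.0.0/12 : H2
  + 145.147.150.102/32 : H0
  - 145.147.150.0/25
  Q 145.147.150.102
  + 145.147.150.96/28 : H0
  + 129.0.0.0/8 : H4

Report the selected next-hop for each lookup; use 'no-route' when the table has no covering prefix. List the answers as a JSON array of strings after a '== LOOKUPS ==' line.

Process each operation:
  add 145.147.150.64/26 -> H4 at depth 26
  add 145.147.150.0/24 -> H0 at depth 24
  - 145.147.150.0/24 clear@24
  - 145.147.150.64/26 clear@26
  add 145.147.150.0/24 -> H1 at depth 24
  add 129.130.39.112/28 -> H0 at depth 28
  Q 228.224.193.99: descend 1 ; hops seen [∅] ; pick no-route
  Q 145.147.150.4: descend 1001000110010011100101100 ; hops seen [H1] ; pick H1
  add 129.130.39.112/28 -> H0 at depth 28
  add 145.147.150.0/25 -> H5 at depth 25
  Q 145.147.150.0: descend 1001000110010011100101100 ; hops seen [H1,H5] ; pick H5
  - 129.130.39.112/28 clear@28
  add 145.147.150.96/28 -> H3 at depth 28
  add 129.130.39.0/24 -> H4 at depth 24
  add 0.0.0.0/0 -> H5 at depth 0
  add 145.146.0.0/15 -> H4 at depth 15
  add 129.130.39.0/24 -> H0 at depth 24
  Q 145.146.16.85: descend 100100011001001 ; hops seen [H5,H4] ; pick H4
  add 145.144.0.0/12 -> H2 at depth 12
  add 145.147.150.102/32 -> H0 at depth 32
  - 145.147.150.0/25 clear@25
  Q 145.147.150.102: descend 10010001100100111001011001100110 ; hops seen [H5,H2,H4,H1,H3,H0] ; pick H0
  add 145.147.150.96/28 -> H0 at depth 28
  add 129.0.0.0/8 -> H4 at depth 8

== LOOKUPS ==
["no-route","H1","H5","H4","H0"]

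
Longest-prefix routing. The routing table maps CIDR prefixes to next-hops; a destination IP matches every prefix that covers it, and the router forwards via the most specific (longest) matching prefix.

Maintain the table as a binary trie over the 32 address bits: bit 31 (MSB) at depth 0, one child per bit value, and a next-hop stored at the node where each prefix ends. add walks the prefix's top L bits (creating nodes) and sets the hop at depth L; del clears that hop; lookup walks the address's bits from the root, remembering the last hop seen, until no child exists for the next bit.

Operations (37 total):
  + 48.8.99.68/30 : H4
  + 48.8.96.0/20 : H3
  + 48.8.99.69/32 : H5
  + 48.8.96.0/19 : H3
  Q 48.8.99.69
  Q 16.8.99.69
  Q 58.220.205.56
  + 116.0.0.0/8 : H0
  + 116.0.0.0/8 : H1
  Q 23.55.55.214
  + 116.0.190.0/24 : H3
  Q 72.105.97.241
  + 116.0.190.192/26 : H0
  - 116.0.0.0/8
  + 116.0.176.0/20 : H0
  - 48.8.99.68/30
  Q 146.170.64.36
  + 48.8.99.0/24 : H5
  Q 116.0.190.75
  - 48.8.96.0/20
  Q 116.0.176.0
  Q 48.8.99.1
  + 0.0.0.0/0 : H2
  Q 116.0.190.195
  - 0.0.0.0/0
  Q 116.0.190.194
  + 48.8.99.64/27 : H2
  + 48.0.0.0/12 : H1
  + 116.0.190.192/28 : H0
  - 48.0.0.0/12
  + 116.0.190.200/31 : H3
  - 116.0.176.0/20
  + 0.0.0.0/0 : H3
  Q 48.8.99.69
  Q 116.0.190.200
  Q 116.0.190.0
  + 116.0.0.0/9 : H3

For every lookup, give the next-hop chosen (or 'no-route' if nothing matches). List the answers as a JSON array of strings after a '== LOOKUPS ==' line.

Apply in order:
  + 48.8.99.68/30 (H4) depth=30
  + 48.8.96.0/20 (H3) depth=20
  + 48.8.99.69/32 (H5) depth=32
  + 48.8.96.0/19 (H3) depth=19
  lookup 48.8.99.69: bits 00110000000010000110001101000101 walk d0:-→d1:-→d2:-→d3:-→d4:-→d5:-→d6:-→d7:-→d8:-→d9:-→d10:-→d11:-→d12:-→d13:-→d14:-→d15:-→d16:-→d17:-→d18:-→d19:H3→d20:H3→d21:-→d22:-→d23:-→d24:-→d25:-→d26:-→d27:-→d28:-→d29:-→d30:H4→d31:-→d32:H5 -> H5
  lookup 16.8.99.69: bits 00 walk d0:-→d1:-→d2:- -> no-route
  lookup 58.220.205.56: bits 0011 walk d0:-→d1:-→d2:-→d3:-→d4:- -> no-route
  + 116.0.0.0/8 (H0) depth=8
  + 116.0.0.0/8 (H1) depth=8
  lookup 23.55.55.214: bits 00 walk d0:-→d1:-→d2:- -> no-route
  + 116.0.190.0/24 (H3) depth=24
  lookup 72.105.97.241: bits 01 walk d0:-→d1:-→d2:- -> no-route
  + 116.0.190.192/26 (H0) depth=26
  del 116.0.0.0/8 (clear depth 8)
  + 116.0.176.0/20 (H0) depth=20
  del 48.8.99.68/30 (clear depth 30)
  lookup 146.170.64.36: bits ε walk d0:- -> no-route
  + 48.8.99.0/24 (H5) depth=24
  lookup 116.0.190.75: bits 011101000000000010111110 walk d0:-→d1:-→d2:-→d3:-→d4:-→d5:-→d6:-→d7:-→d8:-→d9:-→d10:-→d11:-→d12:-→d13:-→d14:-→d15:-→d16:-→d17:-→d18:-→d19:-→d20:H0→d21:-→d22:-→d23:-→d24:H3 -> H3
  del 48.8.96.0/20 (clear depth 20)
  lookup 116.0.176.0: bits 01110100000000001011 walk d0:-→d1:-→d2:-→d3:-→d4:-→d5:-→d6:-→d7:-→d8:-→d9:-→d10:-→d11:-→d12:-→d13:-→d14:-→d15:-→d16:-→d17:-→d18:-→d19:-→d20:H0 -> H0
  lookup 48.8.99.1: bits 0011000000001000011000110 walk d0:-→d1:-→d2:-→d3:-→d4:-→d5:-→d6:-→d7:-→d8:-→d9:-→d10:-→d11:-→d12:-→d13:-→d14:-→d15:-→d16:-→d17:-→d18:-→d19:H3→d20:-→d21:-→d22:-→d23:-→d24:H5→d25:- -> H5
  + 0.0.0.0/0 (H2) depth=0
  lookup 116.0.190.195: bits 01110100000000001011111011 walk d0:H2→d1:-→d2:-→d3:-→d4:-→d5:-→d6:-→d7:-→d8:-→d9:-→d10:-→d11:-→d12:-→d13:-→d14:-→d15:-→d16:-→d17:-→d18:-→d19:-→d20:H0→d21:-→d22:-→d23:-→d24:H3→d25:-→d26:H0 -> H0
  del 0.0.0.0/0 (clear depth 0)
  lookup 116.0.190.194: bits 01110100000000001011111011 walk d0:-→d1:-→d2:-→d3:-→d4:-→d5:-→d6:-→d7:-→d8:-→d9:-→d10:-→d11:-→d12:-→d13:-→d14:-→d15:-→d16:-→d17:-→d18:-→d19:-→d20:H0→d21:-→d22:-→d23:-→d24:H3→d25:-→d26:H0 -> H0
  + 48.8.99.64/27 (H2) depth=27
  + 48.0.0.0/12 (H1) depth=12
  + 116.0.190.192/28 (H0) depth=28
  del 48.0.0.0/12 (clear depth 12)
  + 116.0.190.200/31 (H3) depth=31
  del 116.0.176.0/20 (clear depth 20)
  + 0.0.0.0/0 (H3) depth=0
  lookup 48.8.99.69: bits 00110000000010000110001101000101 walk d0:H3→d1:-→d2:-→d3:-→d4:-→d5:-→d6:-→d7:-→d8:-→d9:-→d10:-→d11:-→d12:-→d13:-→d14:-→d15:-→d16:-→d17:-→d18:-→d19:H3→d20:-→d21:-→d22:-→d23:-→d24:H5→d25:-→d26:-→d27:H2→d28:-→d29:-→d30:-→d31:-→d32:H5 -> H5
  lookup 116.0.190.200: bits 0111010000000000101111101100100 walk d0:H3→d1:-→d2:-→d3:-→d4:-→d5:-→d6:-→d7:-→d8:-→d9:-→d10:-→d11:-→d12:-→d13:-→d14:-→d15:-→d16:-→d17:-→d18:-→d19:-→d20:-→d21:-→d22:-→d23:-→d24:H3→d25:-→d26:H0→d27:-→d28:H0→d29:-→d30:-→d31:H3 -> H3
  lookup 116.0.190.0: bits 011101000000000010111110 walk d0:H3→d1:-→d2:-→d3:-→d4:-→d5:-→d6:-→d7:-→d8:-→d9:-→d10:-→d11:-→d12:-→d13:-→d14:-→d15:-→d16:-→d17:-→d18:-→d19:-→d20:-→d21:-→d22:-→d23:-→d24:H3 -> H3
  + 116.0.0.0/9 (H3) depth=9

== LOOKUPS ==
["H5","no-route","no-route","no-route","no-route","no-route","H3","H0","H5","H0","H0","H5","H3","H3"]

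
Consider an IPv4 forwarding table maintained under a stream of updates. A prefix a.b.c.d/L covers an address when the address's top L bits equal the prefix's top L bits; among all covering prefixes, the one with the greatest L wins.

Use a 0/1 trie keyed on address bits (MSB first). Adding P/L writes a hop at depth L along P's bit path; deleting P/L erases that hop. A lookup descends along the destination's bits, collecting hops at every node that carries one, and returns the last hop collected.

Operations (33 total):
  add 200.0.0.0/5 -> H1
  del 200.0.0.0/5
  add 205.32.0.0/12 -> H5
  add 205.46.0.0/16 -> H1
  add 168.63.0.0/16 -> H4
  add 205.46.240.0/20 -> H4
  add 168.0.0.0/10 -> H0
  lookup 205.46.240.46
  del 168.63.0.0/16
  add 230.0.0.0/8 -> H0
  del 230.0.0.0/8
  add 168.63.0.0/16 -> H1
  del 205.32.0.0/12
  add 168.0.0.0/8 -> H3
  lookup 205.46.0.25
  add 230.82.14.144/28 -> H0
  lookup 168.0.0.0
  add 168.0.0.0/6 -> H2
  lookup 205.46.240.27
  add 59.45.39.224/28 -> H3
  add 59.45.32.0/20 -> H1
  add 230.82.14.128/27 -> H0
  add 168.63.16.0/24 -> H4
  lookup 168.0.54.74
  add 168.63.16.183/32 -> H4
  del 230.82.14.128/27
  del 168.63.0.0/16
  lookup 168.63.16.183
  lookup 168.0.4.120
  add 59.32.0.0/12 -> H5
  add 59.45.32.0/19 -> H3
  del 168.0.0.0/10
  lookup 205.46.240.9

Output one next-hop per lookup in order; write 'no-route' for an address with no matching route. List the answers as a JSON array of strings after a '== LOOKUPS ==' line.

Apply in order:
  + 200.0.0.0/5 (H1) depth=5
  del 200.0.0.0/5 (clear depth 5)
  + 205.32.0.0/12 (H5) depth=12
  + 205.46.0.0/16 (H1) depth=16
  + 168.63.0.0/16 (H4) depth=16
  + 205.46.240.0/20 (H4) depth=20
  + 168.0.0.0/10 (H0) depth=10
  Q 205.46.240.46: descend 11001101001011101111 ; hops seen [H5,H1,H4] ; pick H4
  del 168.63.0.0/16 (clear depth 16)
  + 230.0.0.0/8 (H0) depth=8
  del 230.0.0.0/8 (clear depth 8)
  + 168.63.0.0/16 (H1) depth=16
  del 205.32.0.0/12 (clear depth 12)
  + 168.0.0.0/8 (H3) depth=8
  Q 205.46.0.25: descend 1100110100101110 ; hops seen [H1] ; pick H1
  + 230.82.14.144/28 (H0) depth=28
  Q 168.0.0.0: descend 1010100000 ; hops seen [H3,H0] ; pick H0
  + 168.0.0.0/6 (H2) depth=6
  Q 205.46.240.27: descend 11001101001011101111 ; hops seen [H1,H4] ; pick H4
  + 59.45.39.224/28 (H3) depth=28
  + 59.45.32.0/20 (H1) depth=20
  + 230.82.14.128/27 (H0) depth=27
  + 168.63.16.0/24 (H4) depth=24
  Q 168.0.54.74: descend 1010100000 ; hops seen [H2,H3,H0] ; pick H0
  + 168.63.16.183/32 (H4) depth=32
  del 230.82.14.128/27 (clear depth 27)
  del 168.63.0.0/16 (clear depth 16)
  Q 168.63.16.183: descend 10101000001111110001000010110111 ; hops seen [H2,H3,H0,H4,H4] ; pick H4
  Q 168.0.4.120: descend 1010100000 ; hops seen [H2,H3,H0] ; pick H0
  + 59.32.0.0/12 (H5) depth=12
  + 59.45.32.0/19 (H3) depth=19
  del 168.0.0.0/10 (clear depth 10)
  Q 205.46.240.9: descend 11001101001011101111 ; hops seen [H1,H4] ; pick H4

== LOOKUPS ==
["H4","H1","H0","H4","H0","H4","H0","H4"]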